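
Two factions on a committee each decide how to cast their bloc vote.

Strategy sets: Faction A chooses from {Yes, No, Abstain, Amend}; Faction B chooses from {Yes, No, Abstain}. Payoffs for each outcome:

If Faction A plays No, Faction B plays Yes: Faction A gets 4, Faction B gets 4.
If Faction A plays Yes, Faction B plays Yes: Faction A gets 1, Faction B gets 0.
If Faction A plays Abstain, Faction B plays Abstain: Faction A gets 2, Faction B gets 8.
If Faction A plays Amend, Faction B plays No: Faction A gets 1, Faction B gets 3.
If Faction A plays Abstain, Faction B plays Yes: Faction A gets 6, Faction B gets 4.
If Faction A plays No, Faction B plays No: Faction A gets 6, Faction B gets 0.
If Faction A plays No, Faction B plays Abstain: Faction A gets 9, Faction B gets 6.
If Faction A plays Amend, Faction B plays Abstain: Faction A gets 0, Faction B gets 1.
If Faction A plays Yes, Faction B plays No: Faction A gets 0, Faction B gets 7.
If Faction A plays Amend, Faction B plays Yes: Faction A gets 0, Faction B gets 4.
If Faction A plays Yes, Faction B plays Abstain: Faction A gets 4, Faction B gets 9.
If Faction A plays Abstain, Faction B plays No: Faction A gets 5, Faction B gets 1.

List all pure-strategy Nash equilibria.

Pure NE: (No, Abstain)

Faction A against Yes: payoffs 1, 4, 6, 0 → best response Abstain.
Faction A against No: payoffs 0, 6, 5, 1 → best response No.
Faction A against Abstain: payoffs 4, 9, 2, 0 → best response No.
Faction B against Yes: payoffs 0, 7, 9 → best response Abstain.
Faction B against No: payoffs 4, 0, 6 → best response Abstain.
Faction B against Abstain: payoffs 4, 1, 8 → best response Abstain.
Faction B against Amend: payoffs 4, 3, 1 → best response Yes.
Mutual best responses: (No, Abstain).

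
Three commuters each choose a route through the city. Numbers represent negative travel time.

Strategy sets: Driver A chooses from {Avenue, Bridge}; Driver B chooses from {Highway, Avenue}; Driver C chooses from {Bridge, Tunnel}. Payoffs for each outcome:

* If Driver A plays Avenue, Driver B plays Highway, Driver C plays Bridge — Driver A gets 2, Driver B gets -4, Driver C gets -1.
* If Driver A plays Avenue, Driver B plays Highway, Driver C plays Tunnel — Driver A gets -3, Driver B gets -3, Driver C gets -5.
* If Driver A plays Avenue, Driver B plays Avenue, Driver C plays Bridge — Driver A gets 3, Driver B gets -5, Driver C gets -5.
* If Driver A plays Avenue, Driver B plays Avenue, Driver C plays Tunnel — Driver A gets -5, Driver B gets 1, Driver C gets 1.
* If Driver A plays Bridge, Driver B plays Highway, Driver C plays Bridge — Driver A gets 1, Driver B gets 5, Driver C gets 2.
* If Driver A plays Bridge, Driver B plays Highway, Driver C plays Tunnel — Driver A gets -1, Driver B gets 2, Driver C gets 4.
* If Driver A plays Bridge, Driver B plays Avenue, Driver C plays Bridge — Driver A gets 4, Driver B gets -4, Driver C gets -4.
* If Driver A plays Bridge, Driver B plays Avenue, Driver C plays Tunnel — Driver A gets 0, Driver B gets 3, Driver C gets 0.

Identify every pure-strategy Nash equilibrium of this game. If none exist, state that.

Check each profile: it is a Nash equilibrium iff no player can strictly gain by switching unilaterally.
(Avenue, Highway, Bridge): Driver A gets 2, best alternative 1; Driver B gets -4, best alternative -5; Driver C gets -1, best alternative -5. No profitable deviation — NE.
(Avenue, Highway, Tunnel): Driver A can switch to Bridge (-3 → -1). Not NE.
(Avenue, Avenue, Bridge): Driver A can switch to Bridge (3 → 4). Not NE.
(Avenue, Avenue, Tunnel): Driver A can switch to Bridge (-5 → 0). Not NE.
(Bridge, Highway, Bridge): Driver A can switch to Avenue (1 → 2). Not NE.
(Bridge, Highway, Tunnel): Driver B can switch to Avenue (2 → 3). Not NE.
(Bridge, Avenue, Bridge): Driver B can switch to Highway (-4 → 5). Not NE.
(Bridge, Avenue, Tunnel): Driver A gets 0, best alternative -5; Driver B gets 3, best alternative 2; Driver C gets 0, best alternative -4. No profitable deviation — NE.

Pure-strategy Nash equilibria: (Avenue, Highway, Bridge) and (Bridge, Avenue, Tunnel)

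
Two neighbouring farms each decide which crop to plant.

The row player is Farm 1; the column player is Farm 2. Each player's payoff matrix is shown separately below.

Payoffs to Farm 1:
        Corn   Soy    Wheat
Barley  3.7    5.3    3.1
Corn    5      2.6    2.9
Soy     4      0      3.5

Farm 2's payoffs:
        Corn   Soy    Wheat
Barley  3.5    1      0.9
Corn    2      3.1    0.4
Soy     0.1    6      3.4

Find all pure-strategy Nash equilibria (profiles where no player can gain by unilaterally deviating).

(Barley, Corn): Farm 1 can switch to Corn (3.7 → 5). Not NE.
(Barley, Soy): Farm 2 can switch to Corn (1 → 3.5). Not NE.
(Barley, Wheat): Farm 1 can switch to Soy (3.1 → 3.5). Not NE.
(Corn, Corn): Farm 2 can switch to Soy (2 → 3.1). Not NE.
(Corn, Soy): Farm 1 can switch to Barley (2.6 → 5.3). Not NE.
(Corn, Wheat): Farm 1 can switch to Barley (2.9 → 3.1). Not NE.
(Soy, Corn): Farm 1 can switch to Corn (4 → 5). Not NE.
(Soy, Soy): Farm 1 can switch to Barley (0 → 5.3). Not NE.
(The remaining 1 profile has a profitable deviation by the same check.)

none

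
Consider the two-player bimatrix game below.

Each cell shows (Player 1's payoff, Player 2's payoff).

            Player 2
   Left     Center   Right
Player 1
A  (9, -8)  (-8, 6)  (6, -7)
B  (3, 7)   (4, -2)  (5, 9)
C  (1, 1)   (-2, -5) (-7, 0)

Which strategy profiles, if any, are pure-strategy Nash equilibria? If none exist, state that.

Mark each player's best response to every combination of opponents' strategies; a profile where every player is best-responding is a pure Nash equilibrium.
Player 1 against Left: payoffs 9, 3, 1 → best response A.
Player 1 against Center: payoffs -8, 4, -2 → best response B.
Player 1 against Right: payoffs 6, 5, -7 → best response A.
Player 2 against A: payoffs -8, 6, -7 → best response Center.
Player 2 against B: payoffs 7, -2, 9 → best response Right.
Player 2 against C: payoffs 1, -5, 0 → best response Left.
No profile is a mutual best response for all players.

There is no pure-strategy Nash equilibrium.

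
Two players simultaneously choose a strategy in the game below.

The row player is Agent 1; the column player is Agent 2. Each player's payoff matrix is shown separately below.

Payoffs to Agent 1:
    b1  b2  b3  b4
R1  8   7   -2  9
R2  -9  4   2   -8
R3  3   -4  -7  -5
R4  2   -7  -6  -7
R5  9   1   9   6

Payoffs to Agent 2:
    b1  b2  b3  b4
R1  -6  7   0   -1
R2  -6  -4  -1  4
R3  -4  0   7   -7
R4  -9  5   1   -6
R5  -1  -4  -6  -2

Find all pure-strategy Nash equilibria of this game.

Pure-strategy Nash equilibria: (R1, b2) and (R5, b1)

Mark each player's best response to every combination of opponents' strategies; a profile where every player is best-responding is a pure Nash equilibrium.
Agent 1 against b1: payoffs 8, -9, 3, 2, 9 → best response R5.
Agent 1 against b2: payoffs 7, 4, -4, -7, 1 → best response R1.
Agent 1 against b3: payoffs -2, 2, -7, -6, 9 → best response R5.
Agent 1 against b4: payoffs 9, -8, -5, -7, 6 → best response R1.
Agent 2 against R1: payoffs -6, 7, 0, -1 → best response b2.
Agent 2 against R2: payoffs -6, -4, -1, 4 → best response b4.
Agent 2 against R3: payoffs -4, 0, 7, -7 → best response b3.
Agent 2 against R4: payoffs -9, 5, 1, -6 → best response b2.
Agent 2 against R5: payoffs -1, -4, -6, -2 → best response b1.
Mutual best responses: (R1, b2); (R5, b1).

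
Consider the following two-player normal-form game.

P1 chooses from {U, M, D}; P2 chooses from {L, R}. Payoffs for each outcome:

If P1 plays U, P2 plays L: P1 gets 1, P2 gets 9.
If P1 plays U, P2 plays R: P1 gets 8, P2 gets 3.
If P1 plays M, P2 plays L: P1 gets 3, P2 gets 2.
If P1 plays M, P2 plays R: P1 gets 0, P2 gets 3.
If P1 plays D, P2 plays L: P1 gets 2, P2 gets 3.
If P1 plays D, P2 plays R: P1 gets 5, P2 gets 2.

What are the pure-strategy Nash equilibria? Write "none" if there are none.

none

P1 against L: payoffs 1, 3, 2 → best response M.
P1 against R: payoffs 8, 0, 5 → best response U.
P2 against U: payoffs 9, 3 → best response L.
P2 against M: payoffs 2, 3 → best response R.
P2 against D: payoffs 3, 2 → best response L.
No profile is a mutual best response for all players.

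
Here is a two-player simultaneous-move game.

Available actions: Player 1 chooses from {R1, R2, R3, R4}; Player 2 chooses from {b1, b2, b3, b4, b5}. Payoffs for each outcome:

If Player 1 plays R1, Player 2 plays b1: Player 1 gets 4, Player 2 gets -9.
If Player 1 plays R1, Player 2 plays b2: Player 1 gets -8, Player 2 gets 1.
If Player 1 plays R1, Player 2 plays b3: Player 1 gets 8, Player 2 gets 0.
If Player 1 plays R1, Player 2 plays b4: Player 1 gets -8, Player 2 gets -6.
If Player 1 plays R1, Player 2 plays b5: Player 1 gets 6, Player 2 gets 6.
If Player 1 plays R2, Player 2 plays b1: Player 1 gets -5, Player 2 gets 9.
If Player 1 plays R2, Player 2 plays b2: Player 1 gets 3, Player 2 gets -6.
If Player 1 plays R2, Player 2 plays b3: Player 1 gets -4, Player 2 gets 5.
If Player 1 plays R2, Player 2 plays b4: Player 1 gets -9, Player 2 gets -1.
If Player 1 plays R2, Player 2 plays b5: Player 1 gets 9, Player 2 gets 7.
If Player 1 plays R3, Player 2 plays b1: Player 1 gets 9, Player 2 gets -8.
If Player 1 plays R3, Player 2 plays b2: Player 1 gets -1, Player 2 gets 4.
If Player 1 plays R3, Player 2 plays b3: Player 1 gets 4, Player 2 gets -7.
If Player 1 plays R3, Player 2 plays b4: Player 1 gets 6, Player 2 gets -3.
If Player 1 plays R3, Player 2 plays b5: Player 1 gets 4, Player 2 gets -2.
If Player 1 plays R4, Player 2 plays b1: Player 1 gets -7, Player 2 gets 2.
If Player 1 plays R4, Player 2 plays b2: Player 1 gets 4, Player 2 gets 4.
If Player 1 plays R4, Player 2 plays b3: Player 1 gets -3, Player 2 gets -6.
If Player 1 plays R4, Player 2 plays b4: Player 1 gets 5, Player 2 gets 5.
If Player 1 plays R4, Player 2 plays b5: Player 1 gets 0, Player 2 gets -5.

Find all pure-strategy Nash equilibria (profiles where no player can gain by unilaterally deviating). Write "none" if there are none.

Player 1 against b1: payoffs 4, -5, 9, -7 → best response R3.
Player 1 against b2: payoffs -8, 3, -1, 4 → best response R4.
Player 1 against b3: payoffs 8, -4, 4, -3 → best response R1.
Player 1 against b4: payoffs -8, -9, 6, 5 → best response R3.
Player 1 against b5: payoffs 6, 9, 4, 0 → best response R2.
Player 2 against R1: payoffs -9, 1, 0, -6, 6 → best response b5.
Player 2 against R2: payoffs 9, -6, 5, -1, 7 → best response b1.
Player 2 against R3: payoffs -8, 4, -7, -3, -2 → best response b2.
Player 2 against R4: payoffs 2, 4, -6, 5, -5 → best response b4.
No profile is a mutual best response for all players.

none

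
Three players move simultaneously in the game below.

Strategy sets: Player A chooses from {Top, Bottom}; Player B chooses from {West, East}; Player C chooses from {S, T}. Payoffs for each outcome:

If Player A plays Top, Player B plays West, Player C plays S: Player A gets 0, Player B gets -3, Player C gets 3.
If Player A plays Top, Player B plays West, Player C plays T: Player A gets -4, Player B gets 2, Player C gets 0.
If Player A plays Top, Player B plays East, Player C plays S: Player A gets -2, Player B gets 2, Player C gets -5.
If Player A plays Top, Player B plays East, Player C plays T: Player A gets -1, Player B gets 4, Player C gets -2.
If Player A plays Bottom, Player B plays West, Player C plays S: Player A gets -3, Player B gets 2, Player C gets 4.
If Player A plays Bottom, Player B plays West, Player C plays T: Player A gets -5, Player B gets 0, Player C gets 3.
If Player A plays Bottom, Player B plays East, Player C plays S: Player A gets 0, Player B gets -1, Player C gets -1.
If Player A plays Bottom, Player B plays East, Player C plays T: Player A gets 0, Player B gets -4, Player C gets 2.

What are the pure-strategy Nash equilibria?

There is no pure-strategy Nash equilibrium.

For each strategy profile, look for a profitable unilateral deviation.
(Top, West, S): Player B can switch to East (-3 → 2). Not NE.
(Top, West, T): Player B can switch to East (2 → 4). Not NE.
(Top, East, S): Player A can switch to Bottom (-2 → 0). Not NE.
(Top, East, T): Player A can switch to Bottom (-1 → 0). Not NE.
(Bottom, West, S): Player A can switch to Top (-3 → 0). Not NE.
(Bottom, West, T): Player A can switch to Top (-5 → -4). Not NE.
(Bottom, East, S): Player B can switch to West (-1 → 2). Not NE.
(Bottom, East, T): Player B can switch to West (-4 → 0). Not NE.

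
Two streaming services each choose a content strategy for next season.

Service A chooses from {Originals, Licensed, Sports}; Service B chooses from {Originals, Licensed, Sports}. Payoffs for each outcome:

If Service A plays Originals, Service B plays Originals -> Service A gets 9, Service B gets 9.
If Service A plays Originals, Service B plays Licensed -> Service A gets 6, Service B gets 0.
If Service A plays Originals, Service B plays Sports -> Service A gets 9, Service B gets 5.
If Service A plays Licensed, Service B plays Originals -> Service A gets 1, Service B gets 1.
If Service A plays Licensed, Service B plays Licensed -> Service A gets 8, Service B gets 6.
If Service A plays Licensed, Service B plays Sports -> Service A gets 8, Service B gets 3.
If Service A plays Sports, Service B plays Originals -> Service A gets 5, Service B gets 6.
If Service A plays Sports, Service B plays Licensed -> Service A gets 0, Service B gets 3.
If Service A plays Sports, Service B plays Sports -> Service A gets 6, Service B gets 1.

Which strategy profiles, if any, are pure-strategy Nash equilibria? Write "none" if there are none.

(Originals, Originals); (Licensed, Licensed)

Mark each player's best response to every combination of opponents' strategies; a profile where every player is best-responding is a pure Nash equilibrium.
Service A against Originals: payoffs 9, 1, 5 → best response Originals.
Service A against Licensed: payoffs 6, 8, 0 → best response Licensed.
Service A against Sports: payoffs 9, 8, 6 → best response Originals.
Service B against Originals: payoffs 9, 0, 5 → best response Originals.
Service B against Licensed: payoffs 1, 6, 3 → best response Licensed.
Service B against Sports: payoffs 6, 3, 1 → best response Originals.
Mutual best responses: (Originals, Originals); (Licensed, Licensed).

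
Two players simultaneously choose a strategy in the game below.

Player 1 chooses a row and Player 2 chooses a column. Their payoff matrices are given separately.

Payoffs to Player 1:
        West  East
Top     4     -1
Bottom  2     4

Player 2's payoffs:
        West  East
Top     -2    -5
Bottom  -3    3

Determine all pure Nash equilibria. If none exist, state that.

For each strategy profile, look for a profitable unilateral deviation.
(Top, West): Player 1 gets 4, best alternative 2; Player 2 gets -2, best alternative -5. No profitable deviation — NE.
(Top, East): Player 1 can switch to Bottom (-1 → 4). Not NE.
(Bottom, West): Player 1 can switch to Top (2 → 4). Not NE.
(Bottom, East): Player 1 gets 4, best alternative -1; Player 2 gets 3, best alternative -3. No profitable deviation — NE.

Pure-strategy Nash equilibria: (Top, West), (Bottom, East)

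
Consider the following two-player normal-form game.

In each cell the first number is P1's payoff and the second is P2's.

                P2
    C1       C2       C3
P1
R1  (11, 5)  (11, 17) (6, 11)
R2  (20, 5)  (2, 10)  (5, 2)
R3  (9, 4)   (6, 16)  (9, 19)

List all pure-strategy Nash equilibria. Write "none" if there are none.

(R1, C1): P1 can switch to R2 (11 → 20). Not NE.
(R1, C2): P1 gets 11, best alternative 6; P2 gets 17, best alternative 11. No profitable deviation — NE.
(R1, C3): P1 can switch to R3 (6 → 9). Not NE.
(R2, C1): P2 can switch to C2 (5 → 10). Not NE.
(R2, C2): P1 can switch to R1 (2 → 11). Not NE.
(R2, C3): P1 can switch to R1 (5 → 6). Not NE.
(R3, C1): P1 can switch to R1 (9 → 11). Not NE.
(R3, C2): P1 can switch to R1 (6 → 11). Not NE.
(R3, C3): P1 gets 9, best alternative 6; P2 gets 19, best alternative 16. No profitable deviation — NE.

(R1, C2), (R3, C3)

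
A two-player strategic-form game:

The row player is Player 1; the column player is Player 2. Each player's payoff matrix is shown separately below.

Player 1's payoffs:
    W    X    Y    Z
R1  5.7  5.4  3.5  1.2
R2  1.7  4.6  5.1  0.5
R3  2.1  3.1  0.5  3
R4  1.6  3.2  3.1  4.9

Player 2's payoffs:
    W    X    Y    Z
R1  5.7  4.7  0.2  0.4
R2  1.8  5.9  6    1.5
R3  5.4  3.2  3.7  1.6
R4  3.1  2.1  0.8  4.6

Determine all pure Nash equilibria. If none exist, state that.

The pure Nash equilibria are (R1, W) and (R2, Y) and (R4, Z).

Check each profile: it is a Nash equilibrium iff no player can strictly gain by switching unilaterally.
(R1, W): Player 1 gets 5.7, best alternative 2.1; Player 2 gets 5.7, best alternative 4.7. No profitable deviation — NE.
(R1, X): Player 2 can switch to W (4.7 → 5.7). Not NE.
(R1, Y): Player 1 can switch to R2 (3.5 → 5.1). Not NE.
(R1, Z): Player 1 can switch to R3 (1.2 → 3). Not NE.
(R2, W): Player 1 can switch to R1 (1.7 → 5.7). Not NE.
(R2, X): Player 1 can switch to R1 (4.6 → 5.4). Not NE.
(R2, Y): Player 1 gets 5.1, best alternative 3.5; Player 2 gets 6, best alternative 5.9. No profitable deviation — NE.
(R2, Z): Player 1 can switch to R1 (0.5 → 1.2). Not NE.
(R3, W): Player 1 can switch to R1 (2.1 → 5.7). Not NE.
(R3, X): Player 1 can switch to R1 (3.1 → 5.4). Not NE.
(R3, Y): Player 1 can switch to R1 (0.5 → 3.5). Not NE.
(R3, Z): Player 1 can switch to R4 (3 → 4.9). Not NE.
(R4, W): Player 1 can switch to R1 (1.6 → 5.7). Not NE.
(R4, X): Player 1 can switch to R1 (3.2 → 5.4). Not NE.
(R4, Z): Player 1 gets 4.9, best alternative 3; Player 2 gets 4.6, best alternative 3.1. No profitable deviation — NE.
(The remaining 1 profile has a profitable deviation by the same check.)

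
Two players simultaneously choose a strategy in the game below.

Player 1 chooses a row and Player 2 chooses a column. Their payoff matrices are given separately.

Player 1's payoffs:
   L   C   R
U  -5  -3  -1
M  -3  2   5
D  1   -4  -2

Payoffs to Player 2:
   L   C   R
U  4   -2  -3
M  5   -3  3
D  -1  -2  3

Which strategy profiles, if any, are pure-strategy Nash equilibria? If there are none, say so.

This game has no pure Nash equilibrium.

Mark each player's best response to every combination of opponents' strategies; a profile where every player is best-responding is a pure Nash equilibrium.
Player 1 against L: payoffs -5, -3, 1 → best response D.
Player 1 against C: payoffs -3, 2, -4 → best response M.
Player 1 against R: payoffs -1, 5, -2 → best response M.
Player 2 against U: payoffs 4, -2, -3 → best response L.
Player 2 against M: payoffs 5, -3, 3 → best response L.
Player 2 against D: payoffs -1, -2, 3 → best response R.
No profile is a mutual best response for all players.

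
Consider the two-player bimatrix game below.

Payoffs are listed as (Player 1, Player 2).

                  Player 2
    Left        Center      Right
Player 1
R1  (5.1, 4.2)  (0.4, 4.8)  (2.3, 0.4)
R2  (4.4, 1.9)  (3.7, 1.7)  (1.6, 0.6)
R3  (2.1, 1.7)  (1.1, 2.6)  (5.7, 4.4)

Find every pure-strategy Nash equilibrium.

Player 1 against Left: payoffs 5.1, 4.4, 2.1 → best response R1.
Player 1 against Center: payoffs 0.4, 3.7, 1.1 → best response R2.
Player 1 against Right: payoffs 2.3, 1.6, 5.7 → best response R3.
Player 2 against R1: payoffs 4.2, 4.8, 0.4 → best response Center.
Player 2 against R2: payoffs 1.9, 1.7, 0.6 → best response Left.
Player 2 against R3: payoffs 1.7, 2.6, 4.4 → best response Right.
Mutual best responses: (R3, Right).

The unique pure-strategy Nash equilibrium is (R3, Right).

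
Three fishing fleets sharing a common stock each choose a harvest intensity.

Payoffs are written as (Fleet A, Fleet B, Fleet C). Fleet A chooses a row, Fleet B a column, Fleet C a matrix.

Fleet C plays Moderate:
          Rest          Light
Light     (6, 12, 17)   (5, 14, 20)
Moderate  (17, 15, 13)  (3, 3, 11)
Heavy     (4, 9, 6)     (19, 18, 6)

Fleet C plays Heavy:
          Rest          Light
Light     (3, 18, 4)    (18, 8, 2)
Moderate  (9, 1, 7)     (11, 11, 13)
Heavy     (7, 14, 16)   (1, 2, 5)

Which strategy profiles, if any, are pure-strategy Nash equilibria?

(Moderate, Rest, Moderate) and (Heavy, Light, Moderate)

For each strategy profile, look for a profitable unilateral deviation.
(Light, Rest, Moderate): Fleet A can switch to Moderate (6 → 17). Not NE.
(Light, Rest, Heavy): Fleet A can switch to Moderate (3 → 9). Not NE.
(Light, Light, Moderate): Fleet A can switch to Heavy (5 → 19). Not NE.
(Light, Light, Heavy): Fleet B can switch to Rest (8 → 18). Not NE.
(Moderate, Rest, Moderate): Fleet A gets 17, best alternative 6; Fleet B gets 15, best alternative 3; Fleet C gets 13, best alternative 7. No profitable deviation — NE.
(Moderate, Rest, Heavy): Fleet B can switch to Light (1 → 11). Not NE.
(Moderate, Light, Moderate): Fleet A can switch to Light (3 → 5). Not NE.
(Moderate, Light, Heavy): Fleet A can switch to Light (11 → 18). Not NE.
(Heavy, Rest, Moderate): Fleet A can switch to Light (4 → 6). Not NE.
(Heavy, Rest, Heavy): Fleet A can switch to Moderate (7 → 9). Not NE.
(Heavy, Light, Moderate): Fleet A gets 19, best alternative 5; Fleet B gets 18, best alternative 9; Fleet C gets 6, best alternative 5. No profitable deviation — NE.
(Heavy, Light, Heavy): Fleet A can switch to Light (1 → 18). Not NE.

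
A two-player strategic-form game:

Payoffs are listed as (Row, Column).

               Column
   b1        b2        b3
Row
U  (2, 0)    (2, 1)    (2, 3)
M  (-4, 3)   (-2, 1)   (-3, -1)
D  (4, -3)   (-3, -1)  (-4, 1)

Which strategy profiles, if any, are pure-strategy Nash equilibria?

(U, b1): Row can switch to D (2 → 4). Not NE.
(U, b2): Column can switch to b3 (1 → 3). Not NE.
(U, b3): Row gets 2, best alternative -3; Column gets 3, best alternative 1. No profitable deviation — NE.
(M, b1): Row can switch to U (-4 → 2). Not NE.
(M, b2): Row can switch to U (-2 → 2). Not NE.
(M, b3): Row can switch to U (-3 → 2). Not NE.
(D, b1): Column can switch to b2 (-3 → -1). Not NE.
(D, b2): Row can switch to U (-3 → 2). Not NE.
(D, b3): Row can switch to U (-4 → 2). Not NE.

The unique pure-strategy Nash equilibrium is (U, b3).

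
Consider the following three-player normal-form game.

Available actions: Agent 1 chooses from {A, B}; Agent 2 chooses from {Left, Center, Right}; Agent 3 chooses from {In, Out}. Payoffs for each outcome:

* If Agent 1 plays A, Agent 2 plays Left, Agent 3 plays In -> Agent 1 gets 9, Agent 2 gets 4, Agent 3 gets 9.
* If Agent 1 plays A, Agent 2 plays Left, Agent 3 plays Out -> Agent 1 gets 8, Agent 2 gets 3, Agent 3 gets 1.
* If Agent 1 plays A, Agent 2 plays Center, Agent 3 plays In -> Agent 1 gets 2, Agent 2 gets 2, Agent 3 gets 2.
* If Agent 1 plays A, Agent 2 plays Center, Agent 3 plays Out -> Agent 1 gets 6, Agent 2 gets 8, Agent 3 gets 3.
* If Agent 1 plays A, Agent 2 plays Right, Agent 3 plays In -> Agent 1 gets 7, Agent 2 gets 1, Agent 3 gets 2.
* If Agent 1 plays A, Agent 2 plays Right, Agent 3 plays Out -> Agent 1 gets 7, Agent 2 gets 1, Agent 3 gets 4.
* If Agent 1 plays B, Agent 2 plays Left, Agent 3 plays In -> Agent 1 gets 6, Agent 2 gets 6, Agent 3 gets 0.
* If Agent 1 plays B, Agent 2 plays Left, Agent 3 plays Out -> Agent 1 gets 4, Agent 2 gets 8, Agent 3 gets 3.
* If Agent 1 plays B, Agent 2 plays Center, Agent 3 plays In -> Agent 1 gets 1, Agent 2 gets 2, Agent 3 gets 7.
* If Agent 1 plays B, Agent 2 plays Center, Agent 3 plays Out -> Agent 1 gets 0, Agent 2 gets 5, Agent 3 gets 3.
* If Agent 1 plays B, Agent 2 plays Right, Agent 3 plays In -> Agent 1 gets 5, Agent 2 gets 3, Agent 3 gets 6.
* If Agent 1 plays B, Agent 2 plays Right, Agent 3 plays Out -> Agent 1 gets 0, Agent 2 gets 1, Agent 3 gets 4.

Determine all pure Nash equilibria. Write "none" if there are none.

The pure Nash equilibria are (A, Left, In), (A, Center, Out).

Agent 1 against (Left, In): payoffs 9, 6 → best response A.
Agent 1 against (Left, Out): payoffs 8, 4 → best response A.
Agent 1 against (Center, In): payoffs 2, 1 → best response A.
Agent 1 against (Center, Out): payoffs 6, 0 → best response A.
Agent 1 against (Right, In): payoffs 7, 5 → best response A.
Agent 1 against (Right, Out): payoffs 7, 0 → best response A.
Agent 2 against (A, In): payoffs 4, 2, 1 → best response Left.
Agent 2 against (A, Out): payoffs 3, 8, 1 → best response Center.
Agent 2 against (B, In): payoffs 6, 2, 3 → best response Left.
Agent 2 against (B, Out): payoffs 8, 5, 1 → best response Left.
Agent 3 against (A, Left): payoffs 9, 1 → best response In.
Agent 3 against (A, Center): payoffs 2, 3 → best response Out.
Agent 3 against (A, Right): payoffs 2, 4 → best response Out.
Agent 3 against (B, Left): payoffs 0, 3 → best response Out.
Agent 3 against (B, Center): payoffs 7, 3 → best response In.
Agent 3 against (B, Right): payoffs 6, 4 → best response In.
Mutual best responses: (A, Left, In); (A, Center, Out).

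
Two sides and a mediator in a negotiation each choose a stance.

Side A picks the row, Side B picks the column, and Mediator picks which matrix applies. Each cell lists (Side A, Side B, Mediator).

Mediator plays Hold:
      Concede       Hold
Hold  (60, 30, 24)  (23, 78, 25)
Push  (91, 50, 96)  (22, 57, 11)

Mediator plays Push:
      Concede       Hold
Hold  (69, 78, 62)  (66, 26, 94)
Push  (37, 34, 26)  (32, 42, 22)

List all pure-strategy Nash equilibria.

The unique pure-strategy Nash equilibrium is (Hold, Concede, Push).

Side A against (Concede, Hold): payoffs 60, 91 → best response Push.
Side A against (Concede, Push): payoffs 69, 37 → best response Hold.
Side A against (Hold, Hold): payoffs 23, 22 → best response Hold.
Side A against (Hold, Push): payoffs 66, 32 → best response Hold.
Side B against (Hold, Hold): payoffs 30, 78 → best response Hold.
Side B against (Hold, Push): payoffs 78, 26 → best response Concede.
Side B against (Push, Hold): payoffs 50, 57 → best response Hold.
Side B against (Push, Push): payoffs 34, 42 → best response Hold.
Mediator against (Hold, Concede): payoffs 24, 62 → best response Push.
Mediator against (Hold, Hold): payoffs 25, 94 → best response Push.
Mediator against (Push, Concede): payoffs 96, 26 → best response Hold.
Mediator against (Push, Hold): payoffs 11, 22 → best response Push.
Mutual best responses: (Hold, Concede, Push).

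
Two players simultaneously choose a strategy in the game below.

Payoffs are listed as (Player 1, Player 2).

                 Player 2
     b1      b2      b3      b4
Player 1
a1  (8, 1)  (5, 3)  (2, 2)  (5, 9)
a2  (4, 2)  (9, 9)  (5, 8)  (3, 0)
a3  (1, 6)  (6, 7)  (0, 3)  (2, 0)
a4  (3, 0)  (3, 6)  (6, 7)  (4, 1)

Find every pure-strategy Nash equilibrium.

Pure-strategy Nash equilibria: (a1, b4), (a2, b2), (a4, b3)

For each player, find the best response to each opponent profile; mutual best responses are the pure NE.
Player 1 against b1: payoffs 8, 4, 1, 3 → best response a1.
Player 1 against b2: payoffs 5, 9, 6, 3 → best response a2.
Player 1 against b3: payoffs 2, 5, 0, 6 → best response a4.
Player 1 against b4: payoffs 5, 3, 2, 4 → best response a1.
Player 2 against a1: payoffs 1, 3, 2, 9 → best response b4.
Player 2 against a2: payoffs 2, 9, 8, 0 → best response b2.
Player 2 against a3: payoffs 6, 7, 3, 0 → best response b2.
Player 2 against a4: payoffs 0, 6, 7, 1 → best response b3.
Mutual best responses: (a1, b4); (a2, b2); (a4, b3).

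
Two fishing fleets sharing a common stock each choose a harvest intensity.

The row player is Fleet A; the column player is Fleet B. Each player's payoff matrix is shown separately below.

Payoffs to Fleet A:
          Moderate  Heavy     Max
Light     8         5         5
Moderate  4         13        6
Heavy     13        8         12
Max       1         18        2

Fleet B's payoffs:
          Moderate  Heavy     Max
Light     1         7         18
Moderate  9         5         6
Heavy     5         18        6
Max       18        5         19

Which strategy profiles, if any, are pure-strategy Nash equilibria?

Fleet A against Moderate: payoffs 8, 4, 13, 1 → best response Heavy.
Fleet A against Heavy: payoffs 5, 13, 8, 18 → best response Max.
Fleet A against Max: payoffs 5, 6, 12, 2 → best response Heavy.
Fleet B against Light: payoffs 1, 7, 18 → best response Max.
Fleet B against Moderate: payoffs 9, 5, 6 → best response Moderate.
Fleet B against Heavy: payoffs 5, 18, 6 → best response Heavy.
Fleet B against Max: payoffs 18, 5, 19 → best response Max.
No profile is a mutual best response for all players.

No pure-strategy Nash equilibrium.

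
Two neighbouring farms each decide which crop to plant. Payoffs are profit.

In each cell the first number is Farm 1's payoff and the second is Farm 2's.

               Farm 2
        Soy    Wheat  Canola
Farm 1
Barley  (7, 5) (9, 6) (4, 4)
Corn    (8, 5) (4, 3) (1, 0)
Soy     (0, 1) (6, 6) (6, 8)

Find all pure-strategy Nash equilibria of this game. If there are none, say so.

(Barley, Wheat), (Corn, Soy), (Soy, Canola)

Farm 1 against Soy: payoffs 7, 8, 0 → best response Corn.
Farm 1 against Wheat: payoffs 9, 4, 6 → best response Barley.
Farm 1 against Canola: payoffs 4, 1, 6 → best response Soy.
Farm 2 against Barley: payoffs 5, 6, 4 → best response Wheat.
Farm 2 against Corn: payoffs 5, 3, 0 → best response Soy.
Farm 2 against Soy: payoffs 1, 6, 8 → best response Canola.
Mutual best responses: (Barley, Wheat); (Corn, Soy); (Soy, Canola).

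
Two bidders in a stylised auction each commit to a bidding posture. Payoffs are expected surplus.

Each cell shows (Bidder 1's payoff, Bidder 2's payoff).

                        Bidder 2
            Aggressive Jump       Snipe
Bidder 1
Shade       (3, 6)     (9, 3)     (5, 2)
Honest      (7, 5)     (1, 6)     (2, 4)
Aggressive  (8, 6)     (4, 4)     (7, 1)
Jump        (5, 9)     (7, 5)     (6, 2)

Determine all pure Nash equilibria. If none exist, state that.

Bidder 1 against Aggressive: payoffs 3, 7, 8, 5 → best response Aggressive.
Bidder 1 against Jump: payoffs 9, 1, 4, 7 → best response Shade.
Bidder 1 against Snipe: payoffs 5, 2, 7, 6 → best response Aggressive.
Bidder 2 against Shade: payoffs 6, 3, 2 → best response Aggressive.
Bidder 2 against Honest: payoffs 5, 6, 4 → best response Jump.
Bidder 2 against Aggressive: payoffs 6, 4, 1 → best response Aggressive.
Bidder 2 against Jump: payoffs 9, 5, 2 → best response Aggressive.
Mutual best responses: (Aggressive, Aggressive).

The unique pure-strategy Nash equilibrium is (Aggressive, Aggressive).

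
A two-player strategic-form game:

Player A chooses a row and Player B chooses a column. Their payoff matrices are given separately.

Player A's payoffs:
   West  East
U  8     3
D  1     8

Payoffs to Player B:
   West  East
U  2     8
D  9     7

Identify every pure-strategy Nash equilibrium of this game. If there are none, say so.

Check each profile: it is a Nash equilibrium iff no player can strictly gain by switching unilaterally.
(U, West): Player B can switch to East (2 → 8). Not NE.
(U, East): Player A can switch to D (3 → 8). Not NE.
(D, West): Player A can switch to U (1 → 8). Not NE.
(D, East): Player B can switch to West (7 → 9). Not NE.

none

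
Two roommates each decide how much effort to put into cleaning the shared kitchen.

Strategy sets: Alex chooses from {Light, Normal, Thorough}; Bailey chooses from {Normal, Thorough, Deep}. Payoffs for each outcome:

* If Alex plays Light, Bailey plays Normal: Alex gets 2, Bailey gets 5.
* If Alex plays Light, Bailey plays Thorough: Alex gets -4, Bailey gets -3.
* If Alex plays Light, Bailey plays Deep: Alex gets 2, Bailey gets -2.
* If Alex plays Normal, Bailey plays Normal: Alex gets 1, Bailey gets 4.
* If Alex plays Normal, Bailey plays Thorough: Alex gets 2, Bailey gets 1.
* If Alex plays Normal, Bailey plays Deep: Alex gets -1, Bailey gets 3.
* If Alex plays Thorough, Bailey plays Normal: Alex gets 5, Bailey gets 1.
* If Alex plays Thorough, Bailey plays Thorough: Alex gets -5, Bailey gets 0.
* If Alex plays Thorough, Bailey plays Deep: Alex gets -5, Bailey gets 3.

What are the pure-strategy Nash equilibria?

(Light, Normal): Alex can switch to Thorough (2 → 5). Not NE.
(Light, Thorough): Alex can switch to Normal (-4 → 2). Not NE.
(Light, Deep): Bailey can switch to Normal (-2 → 5). Not NE.
(Normal, Normal): Alex can switch to Light (1 → 2). Not NE.
(Normal, Thorough): Bailey can switch to Normal (1 → 4). Not NE.
(Normal, Deep): Alex can switch to Light (-1 → 2). Not NE.
(Thorough, Normal): Bailey can switch to Deep (1 → 3). Not NE.
(Thorough, Thorough): Alex can switch to Light (-5 → -4). Not NE.
(Thorough, Deep): Alex can switch to Light (-5 → 2). Not NE.

There is no pure-strategy Nash equilibrium.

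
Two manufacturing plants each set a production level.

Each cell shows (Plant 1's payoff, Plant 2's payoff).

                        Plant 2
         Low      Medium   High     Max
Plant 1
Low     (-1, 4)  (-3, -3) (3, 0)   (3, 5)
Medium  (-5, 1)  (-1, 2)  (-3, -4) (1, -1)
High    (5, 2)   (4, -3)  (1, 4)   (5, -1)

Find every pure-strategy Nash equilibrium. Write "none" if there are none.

Mark each player's best response to every combination of opponents' strategies; a profile where every player is best-responding is a pure Nash equilibrium.
Plant 1 against Low: payoffs -1, -5, 5 → best response High.
Plant 1 against Medium: payoffs -3, -1, 4 → best response High.
Plant 1 against High: payoffs 3, -3, 1 → best response Low.
Plant 1 against Max: payoffs 3, 1, 5 → best response High.
Plant 2 against Low: payoffs 4, -3, 0, 5 → best response Max.
Plant 2 against Medium: payoffs 1, 2, -4, -1 → best response Medium.
Plant 2 against High: payoffs 2, -3, 4, -1 → best response High.
No profile is a mutual best response for all players.

There is no pure-strategy Nash equilibrium.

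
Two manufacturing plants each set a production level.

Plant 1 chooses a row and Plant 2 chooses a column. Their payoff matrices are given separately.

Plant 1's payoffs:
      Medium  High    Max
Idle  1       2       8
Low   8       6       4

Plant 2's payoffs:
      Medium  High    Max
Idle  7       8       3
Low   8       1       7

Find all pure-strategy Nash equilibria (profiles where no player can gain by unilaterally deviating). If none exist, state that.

Mark each player's best response to every combination of opponents' strategies; a profile where every player is best-responding is a pure Nash equilibrium.
Plant 1 against Medium: payoffs 1, 8 → best response Low.
Plant 1 against High: payoffs 2, 6 → best response Low.
Plant 1 against Max: payoffs 8, 4 → best response Idle.
Plant 2 against Idle: payoffs 7, 8, 3 → best response High.
Plant 2 against Low: payoffs 8, 1, 7 → best response Medium.
Mutual best responses: (Low, Medium).

(Low, Medium)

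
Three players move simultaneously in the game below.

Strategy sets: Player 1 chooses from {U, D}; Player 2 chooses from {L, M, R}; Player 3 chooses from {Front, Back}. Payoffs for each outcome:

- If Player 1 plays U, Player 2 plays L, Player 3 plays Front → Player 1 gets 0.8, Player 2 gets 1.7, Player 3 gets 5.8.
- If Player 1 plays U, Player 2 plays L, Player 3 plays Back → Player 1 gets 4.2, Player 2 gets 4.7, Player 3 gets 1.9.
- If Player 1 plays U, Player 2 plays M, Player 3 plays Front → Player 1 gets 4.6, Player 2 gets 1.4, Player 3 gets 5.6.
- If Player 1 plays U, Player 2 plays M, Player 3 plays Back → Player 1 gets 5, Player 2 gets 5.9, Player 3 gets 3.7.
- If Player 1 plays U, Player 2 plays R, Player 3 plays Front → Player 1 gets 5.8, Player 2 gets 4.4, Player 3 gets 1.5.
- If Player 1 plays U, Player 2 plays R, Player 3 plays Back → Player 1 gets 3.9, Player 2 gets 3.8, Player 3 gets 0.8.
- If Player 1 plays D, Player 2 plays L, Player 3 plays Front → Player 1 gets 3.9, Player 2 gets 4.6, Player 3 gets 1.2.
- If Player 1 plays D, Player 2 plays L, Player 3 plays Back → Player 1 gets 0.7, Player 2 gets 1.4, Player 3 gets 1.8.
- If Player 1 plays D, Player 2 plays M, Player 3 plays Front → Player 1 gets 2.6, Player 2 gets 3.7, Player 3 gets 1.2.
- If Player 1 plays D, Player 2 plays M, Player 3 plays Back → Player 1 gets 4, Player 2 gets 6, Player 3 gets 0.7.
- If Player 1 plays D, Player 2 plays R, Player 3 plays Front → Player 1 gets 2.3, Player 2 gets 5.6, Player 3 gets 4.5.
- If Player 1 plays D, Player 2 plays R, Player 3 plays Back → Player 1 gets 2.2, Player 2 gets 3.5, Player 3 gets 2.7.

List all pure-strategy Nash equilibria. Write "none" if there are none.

Check each profile: it is a Nash equilibrium iff no player can strictly gain by switching unilaterally.
(U, L, Front): Player 1 can switch to D (0.8 → 3.9). Not NE.
(U, L, Back): Player 2 can switch to M (4.7 → 5.9). Not NE.
(U, M, Front): Player 2 can switch to L (1.4 → 1.7). Not NE.
(U, M, Back): Player 3 can switch to Front (3.7 → 5.6). Not NE.
(U, R, Front): Player 1 gets 5.8, best alternative 2.3; Player 2 gets 4.4, best alternative 1.7; Player 3 gets 1.5, best alternative 0.8. No profitable deviation — NE.
(U, R, Back): Player 2 can switch to L (3.8 → 4.7). Not NE.
(D, L, Front): Player 2 can switch to R (4.6 → 5.6). Not NE.
(D, L, Back): Player 1 can switch to U (0.7 → 4.2). Not NE.
(D, M, Front): Player 1 can switch to U (2.6 → 4.6). Not NE.
(D, M, Back): Player 1 can switch to U (4 → 5). Not NE.
(D, R, Front): Player 1 can switch to U (2.3 → 5.8). Not NE.
(The remaining 1 profile has a profitable deviation by the same check.)

(U, R, Front)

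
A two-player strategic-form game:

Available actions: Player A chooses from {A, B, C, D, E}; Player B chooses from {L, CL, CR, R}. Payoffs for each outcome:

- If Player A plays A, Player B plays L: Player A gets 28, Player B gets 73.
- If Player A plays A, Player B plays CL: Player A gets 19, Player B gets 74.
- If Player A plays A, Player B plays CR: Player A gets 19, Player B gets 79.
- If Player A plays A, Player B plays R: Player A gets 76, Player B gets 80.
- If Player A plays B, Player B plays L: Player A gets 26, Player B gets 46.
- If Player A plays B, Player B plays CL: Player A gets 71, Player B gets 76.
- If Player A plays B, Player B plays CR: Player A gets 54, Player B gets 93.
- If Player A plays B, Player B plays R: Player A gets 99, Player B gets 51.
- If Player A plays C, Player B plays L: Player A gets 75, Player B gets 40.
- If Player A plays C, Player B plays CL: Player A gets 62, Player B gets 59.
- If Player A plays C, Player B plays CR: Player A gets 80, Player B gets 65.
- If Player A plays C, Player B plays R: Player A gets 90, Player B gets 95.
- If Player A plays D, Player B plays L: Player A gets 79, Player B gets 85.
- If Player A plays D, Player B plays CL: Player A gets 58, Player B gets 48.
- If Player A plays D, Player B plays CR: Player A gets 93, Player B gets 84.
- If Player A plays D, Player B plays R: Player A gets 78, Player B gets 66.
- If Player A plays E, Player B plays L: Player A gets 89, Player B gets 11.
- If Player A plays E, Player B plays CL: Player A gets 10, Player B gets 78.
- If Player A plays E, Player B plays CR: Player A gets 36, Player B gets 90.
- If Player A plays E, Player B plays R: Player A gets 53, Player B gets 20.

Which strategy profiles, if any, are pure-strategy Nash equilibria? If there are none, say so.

Player A against L: payoffs 28, 26, 75, 79, 89 → best response E.
Player A against CL: payoffs 19, 71, 62, 58, 10 → best response B.
Player A against CR: payoffs 19, 54, 80, 93, 36 → best response D.
Player A against R: payoffs 76, 99, 90, 78, 53 → best response B.
Player B against A: payoffs 73, 74, 79, 80 → best response R.
Player B against B: payoffs 46, 76, 93, 51 → best response CR.
Player B against C: payoffs 40, 59, 65, 95 → best response R.
Player B against D: payoffs 85, 48, 84, 66 → best response L.
Player B against E: payoffs 11, 78, 90, 20 → best response CR.
No profile is a mutual best response for all players.

No pure-strategy Nash equilibrium.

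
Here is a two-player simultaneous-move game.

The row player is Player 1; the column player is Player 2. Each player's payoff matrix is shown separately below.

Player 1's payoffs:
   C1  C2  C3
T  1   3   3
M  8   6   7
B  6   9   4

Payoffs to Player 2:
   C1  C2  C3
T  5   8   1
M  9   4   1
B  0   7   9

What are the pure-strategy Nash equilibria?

(T, C1): Player 1 can switch to M (1 → 8). Not NE.
(T, C2): Player 1 can switch to M (3 → 6). Not NE.
(T, C3): Player 1 can switch to M (3 → 7). Not NE.
(M, C1): Player 1 gets 8, best alternative 6; Player 2 gets 9, best alternative 4. No profitable deviation — NE.
(M, C2): Player 1 can switch to B (6 → 9). Not NE.
(M, C3): Player 2 can switch to C1 (1 → 9). Not NE.
(B, C1): Player 1 can switch to M (6 → 8). Not NE.
(B, C2): Player 2 can switch to C3 (7 → 9). Not NE.
(B, C3): Player 1 can switch to M (4 → 7). Not NE.

(M, C1)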